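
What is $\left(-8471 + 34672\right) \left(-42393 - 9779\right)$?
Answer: $-1366958572$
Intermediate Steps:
$\left(-8471 + 34672\right) \left(-42393 - 9779\right) = 26201 \left(-52172\right) = -1366958572$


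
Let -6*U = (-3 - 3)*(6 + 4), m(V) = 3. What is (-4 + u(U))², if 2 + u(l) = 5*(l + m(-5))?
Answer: 3481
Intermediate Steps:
U = 10 (U = -(-3 - 3)*(6 + 4)/6 = -(-1)*10 = -⅙*(-60) = 10)
u(l) = 13 + 5*l (u(l) = -2 + 5*(l + 3) = -2 + 5*(3 + l) = -2 + (15 + 5*l) = 13 + 5*l)
(-4 + u(U))² = (-4 + (13 + 5*10))² = (-4 + (13 + 50))² = (-4 + 63)² = 59² = 3481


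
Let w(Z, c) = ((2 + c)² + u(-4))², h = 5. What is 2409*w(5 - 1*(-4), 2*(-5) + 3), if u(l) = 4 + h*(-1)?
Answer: 1387584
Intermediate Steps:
u(l) = -1 (u(l) = 4 + 5*(-1) = 4 - 5 = -1)
w(Z, c) = (-1 + (2 + c)²)² (w(Z, c) = ((2 + c)² - 1)² = (-1 + (2 + c)²)²)
2409*w(5 - 1*(-4), 2*(-5) + 3) = 2409*(-1 + (2 + (2*(-5) + 3))²)² = 2409*(-1 + (2 + (-10 + 3))²)² = 2409*(-1 + (2 - 7)²)² = 2409*(-1 + (-5)²)² = 2409*(-1 + 25)² = 2409*24² = 2409*576 = 1387584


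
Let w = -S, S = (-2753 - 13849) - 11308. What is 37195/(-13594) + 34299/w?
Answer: -142962961/94852135 ≈ -1.5072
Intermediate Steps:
S = -27910 (S = -16602 - 11308 = -27910)
w = 27910 (w = -1*(-27910) = 27910)
37195/(-13594) + 34299/w = 37195/(-13594) + 34299/27910 = 37195*(-1/13594) + 34299*(1/27910) = -37195/13594 + 34299/27910 = -142962961/94852135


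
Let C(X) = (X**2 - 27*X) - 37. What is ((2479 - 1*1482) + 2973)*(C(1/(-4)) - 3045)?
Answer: -97667955/8 ≈ -1.2208e+7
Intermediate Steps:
C(X) = -37 + X**2 - 27*X
((2479 - 1*1482) + 2973)*(C(1/(-4)) - 3045) = ((2479 - 1*1482) + 2973)*((-37 + (1/(-4))**2 - 27/(-4)) - 3045) = ((2479 - 1482) + 2973)*((-37 + (-1/4)**2 - 27*(-1/4)) - 3045) = (997 + 2973)*((-37 + 1/16 + 27/4) - 3045) = 3970*(-483/16 - 3045) = 3970*(-49203/16) = -97667955/8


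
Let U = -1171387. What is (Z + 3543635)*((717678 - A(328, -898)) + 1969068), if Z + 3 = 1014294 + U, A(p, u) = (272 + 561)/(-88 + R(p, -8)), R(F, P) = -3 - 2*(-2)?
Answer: 791595820739165/87 ≈ 9.0988e+12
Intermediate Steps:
R(F, P) = 1 (R(F, P) = -3 + 4 = 1)
A(p, u) = -833/87 (A(p, u) = (272 + 561)/(-88 + 1) = 833/(-87) = 833*(-1/87) = -833/87)
Z = -157096 (Z = -3 + (1014294 - 1171387) = -3 - 157093 = -157096)
(Z + 3543635)*((717678 - A(328, -898)) + 1969068) = (-157096 + 3543635)*((717678 - 1*(-833/87)) + 1969068) = 3386539*((717678 + 833/87) + 1969068) = 3386539*(62438819/87 + 1969068) = 3386539*(233747735/87) = 791595820739165/87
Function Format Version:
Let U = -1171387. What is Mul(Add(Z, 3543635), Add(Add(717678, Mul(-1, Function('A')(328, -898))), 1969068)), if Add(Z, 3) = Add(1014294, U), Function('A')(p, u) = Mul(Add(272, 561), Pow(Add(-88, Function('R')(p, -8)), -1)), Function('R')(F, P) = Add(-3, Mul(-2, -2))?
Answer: Rational(791595820739165, 87) ≈ 9.0988e+12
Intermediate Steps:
Function('R')(F, P) = 1 (Function('R')(F, P) = Add(-3, 4) = 1)
Function('A')(p, u) = Rational(-833, 87) (Function('A')(p, u) = Mul(Add(272, 561), Pow(Add(-88, 1), -1)) = Mul(833, Pow(-87, -1)) = Mul(833, Rational(-1, 87)) = Rational(-833, 87))
Z = -157096 (Z = Add(-3, Add(1014294, -1171387)) = Add(-3, -157093) = -157096)
Mul(Add(Z, 3543635), Add(Add(717678, Mul(-1, Function('A')(328, -898))), 1969068)) = Mul(Add(-157096, 3543635), Add(Add(717678, Mul(-1, Rational(-833, 87))), 1969068)) = Mul(3386539, Add(Add(717678, Rational(833, 87)), 1969068)) = Mul(3386539, Add(Rational(62438819, 87), 1969068)) = Mul(3386539, Rational(233747735, 87)) = Rational(791595820739165, 87)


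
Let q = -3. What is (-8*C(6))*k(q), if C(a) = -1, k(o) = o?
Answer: -24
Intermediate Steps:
(-8*C(6))*k(q) = -8*(-1)*(-3) = 8*(-3) = -24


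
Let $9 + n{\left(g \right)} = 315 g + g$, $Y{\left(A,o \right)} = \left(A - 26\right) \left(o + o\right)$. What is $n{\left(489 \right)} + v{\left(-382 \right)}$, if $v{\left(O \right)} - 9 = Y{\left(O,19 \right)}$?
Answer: $139020$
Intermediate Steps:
$Y{\left(A,o \right)} = 2 o \left(-26 + A\right)$ ($Y{\left(A,o \right)} = \left(-26 + A\right) 2 o = 2 o \left(-26 + A\right)$)
$v{\left(O \right)} = -979 + 38 O$ ($v{\left(O \right)} = 9 + 2 \cdot 19 \left(-26 + O\right) = 9 + \left(-988 + 38 O\right) = -979 + 38 O$)
$n{\left(g \right)} = -9 + 316 g$ ($n{\left(g \right)} = -9 + \left(315 g + g\right) = -9 + 316 g$)
$n{\left(489 \right)} + v{\left(-382 \right)} = \left(-9 + 316 \cdot 489\right) + \left(-979 + 38 \left(-382\right)\right) = \left(-9 + 154524\right) - 15495 = 154515 - 15495 = 139020$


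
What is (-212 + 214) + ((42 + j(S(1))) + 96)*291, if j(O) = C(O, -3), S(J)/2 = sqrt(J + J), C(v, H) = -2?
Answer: 39578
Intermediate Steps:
S(J) = 2*sqrt(2)*sqrt(J) (S(J) = 2*sqrt(J + J) = 2*sqrt(2*J) = 2*(sqrt(2)*sqrt(J)) = 2*sqrt(2)*sqrt(J))
j(O) = -2
(-212 + 214) + ((42 + j(S(1))) + 96)*291 = (-212 + 214) + ((42 - 2) + 96)*291 = 2 + (40 + 96)*291 = 2 + 136*291 = 2 + 39576 = 39578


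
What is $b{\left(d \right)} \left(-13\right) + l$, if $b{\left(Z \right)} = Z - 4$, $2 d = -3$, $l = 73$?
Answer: $\frac{289}{2} \approx 144.5$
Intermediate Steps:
$d = - \frac{3}{2}$ ($d = \frac{1}{2} \left(-3\right) = - \frac{3}{2} \approx -1.5$)
$b{\left(Z \right)} = -4 + Z$ ($b{\left(Z \right)} = Z - 4 = -4 + Z$)
$b{\left(d \right)} \left(-13\right) + l = \left(-4 - \frac{3}{2}\right) \left(-13\right) + 73 = \left(- \frac{11}{2}\right) \left(-13\right) + 73 = \frac{143}{2} + 73 = \frac{289}{2}$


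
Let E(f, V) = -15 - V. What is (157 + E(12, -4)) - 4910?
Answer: -4764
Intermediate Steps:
(157 + E(12, -4)) - 4910 = (157 + (-15 - 1*(-4))) - 4910 = (157 + (-15 + 4)) - 4910 = (157 - 11) - 4910 = 146 - 4910 = -4764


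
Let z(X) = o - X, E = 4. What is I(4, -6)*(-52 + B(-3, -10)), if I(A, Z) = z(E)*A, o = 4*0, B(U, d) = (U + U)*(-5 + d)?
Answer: -608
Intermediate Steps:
B(U, d) = 2*U*(-5 + d) (B(U, d) = (2*U)*(-5 + d) = 2*U*(-5 + d))
o = 0
z(X) = -X (z(X) = 0 - X = -X)
I(A, Z) = -4*A (I(A, Z) = (-1*4)*A = -4*A)
I(4, -6)*(-52 + B(-3, -10)) = (-4*4)*(-52 + 2*(-3)*(-5 - 10)) = -16*(-52 + 2*(-3)*(-15)) = -16*(-52 + 90) = -16*38 = -608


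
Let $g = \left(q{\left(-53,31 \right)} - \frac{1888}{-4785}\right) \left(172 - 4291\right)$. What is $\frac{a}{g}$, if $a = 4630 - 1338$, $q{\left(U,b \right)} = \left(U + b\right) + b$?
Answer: $- \frac{5250740}{61720469} \approx -0.085073$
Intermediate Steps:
$q{\left(U,b \right)} = U + 2 b$
$a = 3292$
$g = - \frac{61720469}{1595}$ ($g = \left(\left(-53 + 2 \cdot 31\right) - \frac{1888}{-4785}\right) \left(172 - 4291\right) = \left(\left(-53 + 62\right) - - \frac{1888}{4785}\right) \left(-4119\right) = \left(9 + \frac{1888}{4785}\right) \left(-4119\right) = \frac{44953}{4785} \left(-4119\right) = - \frac{61720469}{1595} \approx -38696.0$)
$\frac{a}{g} = \frac{3292}{- \frac{61720469}{1595}} = 3292 \left(- \frac{1595}{61720469}\right) = - \frac{5250740}{61720469}$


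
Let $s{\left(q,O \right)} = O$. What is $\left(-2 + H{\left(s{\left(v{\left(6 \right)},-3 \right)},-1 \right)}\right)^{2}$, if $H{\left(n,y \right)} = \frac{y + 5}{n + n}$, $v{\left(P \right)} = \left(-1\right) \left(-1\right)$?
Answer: $\frac{64}{9} \approx 7.1111$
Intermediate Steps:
$v{\left(P \right)} = 1$
$H{\left(n,y \right)} = \frac{5 + y}{2 n}$
$\left(-2 + H{\left(s{\left(v{\left(6 \right)},-3 \right)},-1 \right)}\right)^{2} = \left(-2 + \frac{5 - 1}{2 \left(-3\right)}\right)^{2} = \left(-2 + \frac{1}{2} \left(- \frac{1}{3}\right) 4\right)^{2} = \left(-2 - \frac{2}{3}\right)^{2} = \left(- \frac{8}{3}\right)^{2} = \frac{64}{9}$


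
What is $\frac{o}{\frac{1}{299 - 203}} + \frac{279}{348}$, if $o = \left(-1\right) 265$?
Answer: $- \frac{2950947}{116} \approx -25439.0$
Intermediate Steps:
$o = -265$
$\frac{o}{\frac{1}{299 - 203}} + \frac{279}{348} = - \frac{265}{\frac{1}{299 - 203}} + \frac{279}{348} = - \frac{265}{\frac{1}{96}} + 279 \cdot \frac{1}{348} = - 265 \frac{1}{\frac{1}{96}} + \frac{93}{116} = \left(-265\right) 96 + \frac{93}{116} = -25440 + \frac{93}{116} = - \frac{2950947}{116}$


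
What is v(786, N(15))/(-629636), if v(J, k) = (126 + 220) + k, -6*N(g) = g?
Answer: -687/1259272 ≈ -0.00054555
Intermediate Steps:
N(g) = -g/6
v(J, k) = 346 + k
v(786, N(15))/(-629636) = (346 - 1/6*15)/(-629636) = (346 - 5/2)*(-1/629636) = (687/2)*(-1/629636) = -687/1259272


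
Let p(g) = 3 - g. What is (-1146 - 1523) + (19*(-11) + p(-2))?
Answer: -2873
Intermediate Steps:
(-1146 - 1523) + (19*(-11) + p(-2)) = (-1146 - 1523) + (19*(-11) + (3 - 1*(-2))) = -2669 + (-209 + (3 + 2)) = -2669 + (-209 + 5) = -2669 - 204 = -2873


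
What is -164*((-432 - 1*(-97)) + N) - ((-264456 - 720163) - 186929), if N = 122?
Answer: 1206480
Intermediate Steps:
-164*((-432 - 1*(-97)) + N) - ((-264456 - 720163) - 186929) = -164*((-432 - 1*(-97)) + 122) - ((-264456 - 720163) - 186929) = -164*((-432 + 97) + 122) - (-984619 - 186929) = -164*(-335 + 122) - 1*(-1171548) = -164*(-213) + 1171548 = 34932 + 1171548 = 1206480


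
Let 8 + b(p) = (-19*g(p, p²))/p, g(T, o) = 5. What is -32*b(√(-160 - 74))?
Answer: 256 - 1520*I*√26/39 ≈ 256.0 - 198.73*I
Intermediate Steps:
b(p) = -8 - 95/p (b(p) = -8 + (-19*5)/p = -8 - 95/p)
-32*b(√(-160 - 74)) = -32*(-8 - 95/√(-160 - 74)) = -32*(-8 - 95*(-I*√26/78)) = -32*(-8 - (-95)*I*√26/78) = -32*(-8 + 95*I*√26/78) = 256 - 1520*I*√26/39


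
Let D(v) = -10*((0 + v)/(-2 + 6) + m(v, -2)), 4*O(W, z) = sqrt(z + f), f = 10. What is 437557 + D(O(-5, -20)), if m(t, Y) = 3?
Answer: 437527 - 5*I*sqrt(10)/8 ≈ 4.3753e+5 - 1.9764*I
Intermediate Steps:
O(W, z) = sqrt(10 + z)/4 (O(W, z) = sqrt(z + 10)/4 = sqrt(10 + z)/4)
D(v) = -30 - 5*v/2 (D(v) = -10*((0 + v)/(-2 + 6) + 3) = -10*(v/4 + 3) = -10*(3 + v/4) = -30 - 5*v/2)
437557 + D(O(-5, -20)) = 437557 + (-30 - 5*sqrt(10 - 20)/8) = 437557 + (-30 - 5*sqrt(-10)/8) = 437557 + (-30 - 5*I*sqrt(10)/8) = 437527 - 5*I*sqrt(10)/8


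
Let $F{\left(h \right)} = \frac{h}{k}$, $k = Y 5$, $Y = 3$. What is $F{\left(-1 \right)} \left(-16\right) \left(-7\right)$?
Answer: $- \frac{112}{15} \approx -7.4667$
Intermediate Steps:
$k = 15$ ($k = 3 \cdot 5 = 15$)
$F{\left(h \right)} = \frac{h}{15}$
$F{\left(-1 \right)} \left(-16\right) \left(-7\right) = \frac{1}{15} \left(-1\right) \left(-16\right) \left(-7\right) = \left(- \frac{1}{15}\right) \left(-16\right) \left(-7\right) = \frac{16}{15} \left(-7\right) = - \frac{112}{15}$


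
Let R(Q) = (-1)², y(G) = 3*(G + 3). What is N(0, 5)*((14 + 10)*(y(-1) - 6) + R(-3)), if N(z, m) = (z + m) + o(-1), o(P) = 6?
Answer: 11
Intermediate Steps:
y(G) = 9 + 3*G (y(G) = 3*(3 + G) = 9 + 3*G)
N(z, m) = 6 + m + z (N(z, m) = (z + m) + 6 = (m + z) + 6 = 6 + m + z)
R(Q) = 1
N(0, 5)*((14 + 10)*(y(-1) - 6) + R(-3)) = (6 + 5 + 0)*((14 + 10)*((9 + 3*(-1)) - 6) + 1) = 11*(24*((9 - 3) - 6) + 1) = 11*(24*(6 - 6) + 1) = 11*(24*0 + 1) = 11*(0 + 1) = 11*1 = 11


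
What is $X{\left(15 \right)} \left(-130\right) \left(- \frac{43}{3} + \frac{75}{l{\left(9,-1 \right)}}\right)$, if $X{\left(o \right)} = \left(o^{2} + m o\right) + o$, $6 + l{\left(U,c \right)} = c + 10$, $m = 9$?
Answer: $-520000$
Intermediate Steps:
$l{\left(U,c \right)} = 4 + c$ ($l{\left(U,c \right)} = -6 + \left(c + 10\right) = -6 + \left(10 + c\right) = 4 + c$)
$X{\left(o \right)} = o^{2} + 10 o$ ($X{\left(o \right)} = \left(o^{2} + 9 o\right) + o = o^{2} + 10 o$)
$X{\left(15 \right)} \left(-130\right) \left(- \frac{43}{3} + \frac{75}{l{\left(9,-1 \right)}}\right) = 15 \left(10 + 15\right) \left(-130\right) \left(- \frac{43}{3} + \frac{75}{4 - 1}\right) = 15 \cdot 25 \left(-130\right) \left(\left(-43\right) \frac{1}{3} + \frac{75}{3}\right) = 375 \left(-130\right) \left(- \frac{43}{3} + 75 \cdot \frac{1}{3}\right) = - 48750 \left(- \frac{43}{3} + 25\right) = \left(-48750\right) \frac{32}{3} = -520000$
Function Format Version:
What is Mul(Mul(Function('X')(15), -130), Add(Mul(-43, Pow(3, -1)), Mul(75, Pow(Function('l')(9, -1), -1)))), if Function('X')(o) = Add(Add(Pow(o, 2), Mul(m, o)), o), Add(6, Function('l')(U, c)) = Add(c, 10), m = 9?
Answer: -520000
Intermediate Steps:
Function('l')(U, c) = Add(4, c) (Function('l')(U, c) = Add(-6, Add(c, 10)) = Add(-6, Add(10, c)) = Add(4, c))
Function('X')(o) = Add(Pow(o, 2), Mul(10, o)) (Function('X')(o) = Add(Add(Pow(o, 2), Mul(9, o)), o) = Add(Pow(o, 2), Mul(10, o)))
Mul(Mul(Function('X')(15), -130), Add(Mul(-43, Pow(3, -1)), Mul(75, Pow(Function('l')(9, -1), -1)))) = Mul(Mul(Mul(15, Add(10, 15)), -130), Add(Mul(-43, Pow(3, -1)), Mul(75, Pow(Add(4, -1), -1)))) = Mul(Mul(Mul(15, 25), -130), Add(Mul(-43, Rational(1, 3)), Mul(75, Pow(3, -1)))) = Mul(Mul(375, -130), Add(Rational(-43, 3), Mul(75, Rational(1, 3)))) = Mul(-48750, Add(Rational(-43, 3), 25)) = Mul(-48750, Rational(32, 3)) = -520000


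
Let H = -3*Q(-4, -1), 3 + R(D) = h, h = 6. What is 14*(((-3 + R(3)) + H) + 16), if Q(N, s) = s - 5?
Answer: 476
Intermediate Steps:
R(D) = 3 (R(D) = -3 + 6 = 3)
Q(N, s) = -5 + s
H = 18 (H = -3*(-5 - 1) = -3*(-6) = 18)
14*(((-3 + R(3)) + H) + 16) = 14*(((-3 + 3) + 18) + 16) = 14*((0 + 18) + 16) = 14*(18 + 16) = 14*34 = 476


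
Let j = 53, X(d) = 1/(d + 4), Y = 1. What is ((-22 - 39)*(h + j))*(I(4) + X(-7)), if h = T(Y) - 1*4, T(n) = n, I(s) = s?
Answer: -33550/3 ≈ -11183.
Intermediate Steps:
X(d) = 1/(4 + d)
h = -3 (h = 1 - 1*4 = 1 - 4 = -3)
((-22 - 39)*(h + j))*(I(4) + X(-7)) = ((-22 - 39)*(-3 + 53))*(4 + 1/(4 - 7)) = (-61*50)*(4 + 1/(-3)) = -3050*(4 - ⅓) = -3050*11/3 = -33550/3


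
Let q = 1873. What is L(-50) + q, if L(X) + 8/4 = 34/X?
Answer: 46758/25 ≈ 1870.3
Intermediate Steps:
L(X) = -2 + 34/X
L(-50) + q = (-2 + 34/(-50)) + 1873 = (-2 + 34*(-1/50)) + 1873 = (-2 - 17/25) + 1873 = -67/25 + 1873 = 46758/25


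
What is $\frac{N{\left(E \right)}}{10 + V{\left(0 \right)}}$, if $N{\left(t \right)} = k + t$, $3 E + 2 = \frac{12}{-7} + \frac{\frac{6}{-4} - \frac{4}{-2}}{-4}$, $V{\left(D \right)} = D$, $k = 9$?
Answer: $\frac{1297}{1680} \approx 0.77202$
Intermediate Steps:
$E = - \frac{215}{168}$ ($E = - \frac{2}{3} + \frac{\frac{12}{-7} + \frac{\frac{6}{-4} - \frac{4}{-2}}{-4}}{3} = - \frac{2}{3} + \frac{12 \left(- \frac{1}{7}\right) + \left(6 \left(- \frac{1}{4}\right) - -2\right) \left(- \frac{1}{4}\right)}{3} = - \frac{2}{3} + \frac{- \frac{12}{7} + \left(- \frac{3}{2} + 2\right) \left(- \frac{1}{4}\right)}{3} = - \frac{2}{3} + \frac{- \frac{12}{7} + \frac{1}{2} \left(- \frac{1}{4}\right)}{3} = - \frac{2}{3} + \frac{- \frac{12}{7} - \frac{1}{8}}{3} = - \frac{2}{3} + \frac{1}{3} \left(- \frac{103}{56}\right) = - \frac{2}{3} - \frac{103}{168} = - \frac{215}{168} \approx -1.2798$)
$N{\left(t \right)} = 9 + t$
$\frac{N{\left(E \right)}}{10 + V{\left(0 \right)}} = \frac{9 - \frac{215}{168}}{10 + 0} = \frac{1297}{168 \cdot 10} = \frac{1297}{168} \cdot \frac{1}{10} = \frac{1297}{1680}$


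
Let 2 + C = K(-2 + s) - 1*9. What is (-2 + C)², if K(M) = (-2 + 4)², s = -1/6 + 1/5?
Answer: 81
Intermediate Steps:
s = 1/30 (s = -1*⅙ + 1*(⅕) = -⅙ + ⅕ = 1/30 ≈ 0.033333)
K(M) = 4 (K(M) = 2² = 4)
C = -7 (C = -2 + (4 - 1*9) = -2 + (4 - 9) = -2 - 5 = -7)
(-2 + C)² = (-2 - 7)² = (-9)² = 81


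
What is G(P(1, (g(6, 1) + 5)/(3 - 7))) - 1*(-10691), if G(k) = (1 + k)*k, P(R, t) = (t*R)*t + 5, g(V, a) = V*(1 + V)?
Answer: 8013041/256 ≈ 31301.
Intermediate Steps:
P(R, t) = 5 + R*t² (P(R, t) = (R*t)*t + 5 = R*t² + 5 = 5 + R*t²)
G(k) = k*(1 + k)
G(P(1, (g(6, 1) + 5)/(3 - 7))) - 1*(-10691) = (5 + 1*((6*(1 + 6) + 5)/(3 - 7))²)*(1 + (5 + 1*((6*(1 + 6) + 5)/(3 - 7))²)) - 1*(-10691) = (5 + 1*((6*7 + 5)/(-4))²)*(1 + (5 + 1*((6*7 + 5)/(-4))²)) + 10691 = (5 + 1*((42 + 5)*(-¼))²)*(1 + (5 + 1*((42 + 5)*(-¼))²)) + 10691 = (5 + 1*(47*(-¼))²)*(1 + (5 + 1*(47*(-¼))²)) + 10691 = (5 + 1*(-47/4)²)*(1 + (5 + 1*(-47/4)²)) + 10691 = (5 + 1*(2209/16))*(1 + (5 + 1*(2209/16))) + 10691 = (5 + 2209/16)*(1 + (5 + 2209/16)) + 10691 = 2289*(1 + 2289/16)/16 + 10691 = (2289/16)*(2305/16) + 10691 = 5276145/256 + 10691 = 8013041/256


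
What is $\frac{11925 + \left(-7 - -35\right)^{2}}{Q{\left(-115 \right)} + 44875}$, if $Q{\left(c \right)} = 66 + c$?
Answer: $\frac{12709}{44826} \approx 0.28352$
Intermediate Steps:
$\frac{11925 + \left(-7 - -35\right)^{2}}{Q{\left(-115 \right)} + 44875} = \frac{11925 + \left(-7 - -35\right)^{2}}{\left(66 - 115\right) + 44875} = \frac{11925 + \left(-7 + 35\right)^{2}}{-49 + 44875} = \frac{11925 + 28^{2}}{44826} = \left(11925 + 784\right) \frac{1}{44826} = 12709 \cdot \frac{1}{44826} = \frac{12709}{44826}$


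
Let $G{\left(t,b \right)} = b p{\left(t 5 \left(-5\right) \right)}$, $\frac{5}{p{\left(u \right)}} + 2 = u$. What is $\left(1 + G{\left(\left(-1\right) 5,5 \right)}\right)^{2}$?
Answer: $\frac{21904}{15129} \approx 1.4478$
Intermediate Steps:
$p{\left(u \right)} = \frac{5}{-2 + u}$
$G{\left(t,b \right)} = \frac{5 b}{-2 - 25 t}$ ($G{\left(t,b \right)} = b \frac{5}{-2 + t 5 \left(-5\right)} = b \frac{5}{-2 + 5 t \left(-5\right)} = b \frac{5}{-2 - 25 t} = \frac{5 b}{-2 - 25 t}$)
$\left(1 + G{\left(\left(-1\right) 5,5 \right)}\right)^{2} = \left(1 - \frac{25}{2 + 25 \left(\left(-1\right) 5\right)}\right)^{2} = \left(1 - \frac{25}{2 + 25 \left(-5\right)}\right)^{2} = \left(1 - \frac{25}{2 - 125}\right)^{2} = \left(1 - \frac{25}{-123}\right)^{2} = \left(1 - 25 \left(- \frac{1}{123}\right)\right)^{2} = \left(1 + \frac{25}{123}\right)^{2} = \left(\frac{148}{123}\right)^{2} = \frac{21904}{15129}$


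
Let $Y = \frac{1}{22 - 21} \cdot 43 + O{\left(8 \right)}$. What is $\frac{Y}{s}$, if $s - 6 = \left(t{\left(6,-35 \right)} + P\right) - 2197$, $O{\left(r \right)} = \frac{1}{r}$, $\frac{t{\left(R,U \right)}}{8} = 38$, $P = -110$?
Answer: $- \frac{345}{15976} \approx -0.021595$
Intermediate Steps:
$t{\left(R,U \right)} = 304$ ($t{\left(R,U \right)} = 8 \cdot 38 = 304$)
$s = -1997$ ($s = 6 + \left(\left(304 - 110\right) - 2197\right) = 6 + \left(194 - 2197\right) = 6 - 2003 = -1997$)
$Y = \frac{345}{8}$ ($Y = \frac{1}{22 - 21} \cdot 43 + \frac{1}{8} = 1^{-1} \cdot 43 + \frac{1}{8} = 1 \cdot 43 + \frac{1}{8} = 43 + \frac{1}{8} = \frac{345}{8} \approx 43.125$)
$\frac{Y}{s} = \frac{345}{8 \left(-1997\right)} = \frac{345}{8} \left(- \frac{1}{1997}\right) = - \frac{345}{15976}$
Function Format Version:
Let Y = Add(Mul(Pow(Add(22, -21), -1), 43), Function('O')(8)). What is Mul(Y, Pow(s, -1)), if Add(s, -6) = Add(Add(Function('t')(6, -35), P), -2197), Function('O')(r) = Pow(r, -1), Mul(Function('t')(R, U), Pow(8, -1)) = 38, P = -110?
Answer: Rational(-345, 15976) ≈ -0.021595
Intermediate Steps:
Function('t')(R, U) = 304 (Function('t')(R, U) = Mul(8, 38) = 304)
s = -1997 (s = Add(6, Add(Add(304, -110), -2197)) = Add(6, Add(194, -2197)) = Add(6, -2003) = -1997)
Y = Rational(345, 8) (Y = Add(Mul(Pow(Add(22, -21), -1), 43), Pow(8, -1)) = Add(Mul(Pow(1, -1), 43), Rational(1, 8)) = Add(Mul(1, 43), Rational(1, 8)) = Add(43, Rational(1, 8)) = Rational(345, 8) ≈ 43.125)
Mul(Y, Pow(s, -1)) = Mul(Rational(345, 8), Pow(-1997, -1)) = Mul(Rational(345, 8), Rational(-1, 1997)) = Rational(-345, 15976)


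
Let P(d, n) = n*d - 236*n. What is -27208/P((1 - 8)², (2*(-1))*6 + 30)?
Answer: 13604/1683 ≈ 8.0832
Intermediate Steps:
P(d, n) = -236*n + d*n (P(d, n) = d*n - 236*n = -236*n + d*n)
-27208/P((1 - 8)², (2*(-1))*6 + 30) = -27208*1/((-236 + (1 - 8)²)*((2*(-1))*6 + 30)) = -27208*1/((-236 + (-7)²)*(-2*6 + 30)) = -27208*1/((-236 + 49)*(-12 + 30)) = -27208/(18*(-187)) = -27208/(-3366) = -27208*(-1/3366) = 13604/1683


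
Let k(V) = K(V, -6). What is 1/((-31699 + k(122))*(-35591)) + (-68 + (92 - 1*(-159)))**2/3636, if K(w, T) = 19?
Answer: 1048878159221/113879810880 ≈ 9.2104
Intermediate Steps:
k(V) = 19
1/((-31699 + k(122))*(-35591)) + (-68 + (92 - 1*(-159)))**2/3636 = 1/((-31699 + 19)*(-35591)) + (-68 + (92 - 1*(-159)))**2/3636 = -1/35591/(-31680) + (-68 + (92 + 159))**2*(1/3636) = -1/31680*(-1/35591) + (-68 + 251)**2*(1/3636) = 1/1127522880 + 183**2*(1/3636) = 1/1127522880 + 33489*(1/3636) = 1/1127522880 + 3721/404 = 1048878159221/113879810880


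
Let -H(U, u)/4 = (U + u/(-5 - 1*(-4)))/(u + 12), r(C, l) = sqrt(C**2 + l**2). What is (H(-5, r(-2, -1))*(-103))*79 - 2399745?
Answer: -335354695/139 - 227836*sqrt(5)/139 ≈ -2.4163e+6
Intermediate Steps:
H(U, u) = -4*(U - u)/(12 + u) (H(U, u) = -4*(U + u/(-5 - 1*(-4)))/(u + 12) = -4*(U + u/(-5 + 4))/(12 + u) = -4*(U + u/(-1))/(12 + u) = -4*(U + u*(-1))/(12 + u) = -4*(U - u)/(12 + u))
(H(-5, r(-2, -1))*(-103))*79 - 2399745 = ((4*(sqrt((-2)**2 + (-1)**2) - 1*(-5))/(12 + sqrt((-2)**2 + (-1)**2)))*(-103))*79 - 2399745 = ((4*(sqrt(4 + 1) + 5)/(12 + sqrt(4 + 1)))*(-103))*79 - 2399745 = ((4*(sqrt(5) + 5)/(12 + sqrt(5)))*(-103))*79 - 2399745 = ((4*(5 + sqrt(5))/(12 + sqrt(5)))*(-103))*79 - 2399745 = -412*(5 + sqrt(5))/(12 + sqrt(5))*79 - 2399745 = -32548*(5 + sqrt(5))/(12 + sqrt(5)) - 2399745 = -2399745 - 32548*(5 + sqrt(5))/(12 + sqrt(5))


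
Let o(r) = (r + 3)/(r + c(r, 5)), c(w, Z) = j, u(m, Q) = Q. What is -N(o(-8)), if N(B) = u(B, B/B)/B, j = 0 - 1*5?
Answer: -13/5 ≈ -2.6000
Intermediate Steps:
j = -5 (j = 0 - 5 = -5)
c(w, Z) = -5
o(r) = (3 + r)/(-5 + r) (o(r) = (r + 3)/(r - 5) = (3 + r)/(-5 + r))
N(B) = 1/B (N(B) = (B/B)/B = 1/B)
-N(o(-8)) = -1/((3 - 8)/(-5 - 8)) = -1/(-5/(-13)) = -1/((-1/13*(-5))) = -1/5/13 = -1*13/5 = -13/5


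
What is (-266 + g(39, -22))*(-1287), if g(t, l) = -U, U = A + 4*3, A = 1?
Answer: 359073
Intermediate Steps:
U = 13 (U = 1 + 4*3 = 1 + 12 = 13)
g(t, l) = -13 (g(t, l) = -1*13 = -13)
(-266 + g(39, -22))*(-1287) = (-266 - 13)*(-1287) = -279*(-1287) = 359073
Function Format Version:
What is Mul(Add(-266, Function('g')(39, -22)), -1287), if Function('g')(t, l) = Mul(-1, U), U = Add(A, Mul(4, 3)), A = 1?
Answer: 359073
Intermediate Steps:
U = 13 (U = Add(1, Mul(4, 3)) = Add(1, 12) = 13)
Function('g')(t, l) = -13 (Function('g')(t, l) = Mul(-1, 13) = -13)
Mul(Add(-266, Function('g')(39, -22)), -1287) = Mul(Add(-266, -13), -1287) = Mul(-279, -1287) = 359073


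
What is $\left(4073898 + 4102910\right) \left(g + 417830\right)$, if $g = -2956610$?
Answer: $-20759116614240$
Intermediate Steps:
$\left(4073898 + 4102910\right) \left(g + 417830\right) = \left(4073898 + 4102910\right) \left(-2956610 + 417830\right) = 8176808 \left(-2538780\right) = -20759116614240$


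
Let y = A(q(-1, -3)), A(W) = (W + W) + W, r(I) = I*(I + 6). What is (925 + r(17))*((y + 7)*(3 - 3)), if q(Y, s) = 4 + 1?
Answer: 0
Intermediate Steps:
r(I) = I*(6 + I)
q(Y, s) = 5
A(W) = 3*W (A(W) = 2*W + W = 3*W)
y = 15 (y = 3*5 = 15)
(925 + r(17))*((y + 7)*(3 - 3)) = (925 + 17*(6 + 17))*((15 + 7)*(3 - 3)) = (925 + 17*23)*(22*0) = (925 + 391)*0 = 1316*0 = 0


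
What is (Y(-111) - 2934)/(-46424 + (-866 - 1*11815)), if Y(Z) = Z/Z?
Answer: 2933/59105 ≈ 0.049624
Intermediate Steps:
Y(Z) = 1
(Y(-111) - 2934)/(-46424 + (-866 - 1*11815)) = (1 - 2934)/(-46424 + (-866 - 1*11815)) = -2933/(-46424 + (-866 - 11815)) = -2933/(-46424 - 12681) = -2933/(-59105) = -2933*(-1/59105) = 2933/59105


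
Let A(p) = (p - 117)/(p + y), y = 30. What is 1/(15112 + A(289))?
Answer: 319/4820900 ≈ 6.6170e-5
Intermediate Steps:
A(p) = (-117 + p)/(30 + p) (A(p) = (p - 117)/(p + 30) = (-117 + p)/(30 + p))
1/(15112 + A(289)) = 1/(15112 + (-117 + 289)/(30 + 289)) = 1/(15112 + 172/319) = 1/(4820900/319) = 319/4820900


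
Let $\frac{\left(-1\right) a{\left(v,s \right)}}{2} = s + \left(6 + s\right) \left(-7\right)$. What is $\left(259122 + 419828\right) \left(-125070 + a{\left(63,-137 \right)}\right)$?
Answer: $-85975438500$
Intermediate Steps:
$a{\left(v,s \right)} = 84 + 12 s$ ($a{\left(v,s \right)} = - 2 \left(s + \left(6 + s\right) \left(-7\right)\right) = - 2 \left(s - \left(42 + 7 s\right)\right) = - 2 \left(-42 - 6 s\right) = 84 + 12 s$)
$\left(259122 + 419828\right) \left(-125070 + a{\left(63,-137 \right)}\right) = \left(259122 + 419828\right) \left(-125070 + \left(84 + 12 \left(-137\right)\right)\right) = 678950 \left(-125070 + \left(84 - 1644\right)\right) = 678950 \left(-125070 - 1560\right) = 678950 \left(-126630\right) = -85975438500$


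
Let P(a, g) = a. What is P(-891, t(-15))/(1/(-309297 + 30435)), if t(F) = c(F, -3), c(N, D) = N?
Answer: 248466042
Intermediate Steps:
t(F) = F
P(-891, t(-15))/(1/(-309297 + 30435)) = -891/(1/(-309297 + 30435)) = -891/(1/(-278862)) = -891/(-1/278862) = -891*(-278862) = 248466042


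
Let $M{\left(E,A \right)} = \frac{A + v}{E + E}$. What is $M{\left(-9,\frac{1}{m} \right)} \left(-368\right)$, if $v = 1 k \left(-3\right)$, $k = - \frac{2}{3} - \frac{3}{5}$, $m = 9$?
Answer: $\frac{32384}{405} \approx 79.96$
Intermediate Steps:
$k = - \frac{19}{15}$ ($k = \left(-2\right) \frac{1}{3} - \frac{3}{5} = - \frac{2}{3} - \frac{3}{5} = - \frac{19}{15} \approx -1.2667$)
$v = \frac{19}{5}$ ($v = 1 \left(- \frac{19}{15}\right) \left(-3\right) = \left(- \frac{19}{15}\right) \left(-3\right) = \frac{19}{5} \approx 3.8$)
$M{\left(E,A \right)} = \frac{\frac{19}{5} + A}{2 E}$ ($M{\left(E,A \right)} = \frac{A + \frac{19}{5}}{E + E} = \frac{\frac{19}{5} + A}{2 E}$)
$M{\left(-9,\frac{1}{m} \right)} \left(-368\right) = \frac{19 + \frac{5}{9}}{10 \left(-9\right)} \left(-368\right) = \frac{1}{10} \left(- \frac{1}{9}\right) \left(19 + 5 \cdot \frac{1}{9}\right) \left(-368\right) = \frac{1}{10} \left(- \frac{1}{9}\right) \left(19 + \frac{5}{9}\right) \left(-368\right) = \frac{1}{10} \left(- \frac{1}{9}\right) \frac{176}{9} \left(-368\right) = \left(- \frac{88}{405}\right) \left(-368\right) = \frac{32384}{405}$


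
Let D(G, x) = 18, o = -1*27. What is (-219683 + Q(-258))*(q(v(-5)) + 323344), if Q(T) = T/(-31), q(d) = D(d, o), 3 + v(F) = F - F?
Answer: -2202067734230/31 ≈ -7.1034e+10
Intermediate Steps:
v(F) = -3 (v(F) = -3 + (F - F) = -3 + 0 = -3)
o = -27
q(d) = 18
Q(T) = -T/31 (Q(T) = T*(-1/31) = -T/31)
(-219683 + Q(-258))*(q(v(-5)) + 323344) = (-219683 - 1/31*(-258))*(18 + 323344) = (-219683 + 258/31)*323362 = -6809915/31*323362 = -2202067734230/31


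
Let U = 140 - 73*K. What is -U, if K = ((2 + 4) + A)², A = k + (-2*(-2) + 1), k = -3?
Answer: 4532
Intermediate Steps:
A = 2 (A = -3 + (-2*(-2) + 1) = -3 + (4 + 1) = -3 + 5 = 2)
K = 64 (K = ((2 + 4) + 2)² = (6 + 2)² = 8² = 64)
U = -4532 (U = 140 - 73*64 = 140 - 4672 = -4532)
-U = -1*(-4532) = 4532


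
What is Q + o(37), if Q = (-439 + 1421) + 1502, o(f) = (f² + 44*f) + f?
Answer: 5518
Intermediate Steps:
o(f) = f² + 45*f
Q = 2484 (Q = 982 + 1502 = 2484)
Q + o(37) = 2484 + 37*(45 + 37) = 2484 + 37*82 = 2484 + 3034 = 5518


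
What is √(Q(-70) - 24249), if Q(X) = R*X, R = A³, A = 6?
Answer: I*√39369 ≈ 198.42*I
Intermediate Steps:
R = 216 (R = 6³ = 216)
Q(X) = 216*X
√(Q(-70) - 24249) = √(216*(-70) - 24249) = √(-15120 - 24249) = √(-39369) = I*√39369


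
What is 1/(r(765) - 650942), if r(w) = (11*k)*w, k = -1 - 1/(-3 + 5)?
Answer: -2/1327129 ≈ -1.5070e-6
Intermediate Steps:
k = -3/2 (k = -1 - 1/2 = -1 - 1*½ = -1 - ½ = -3/2 ≈ -1.5000)
r(w) = -33*w/2 (r(w) = (11*(-3/2))*w = -33*w/2)
1/(r(765) - 650942) = 1/(-33/2*765 - 650942) = 1/(-25245/2 - 650942) = 1/(-1327129/2) = -2/1327129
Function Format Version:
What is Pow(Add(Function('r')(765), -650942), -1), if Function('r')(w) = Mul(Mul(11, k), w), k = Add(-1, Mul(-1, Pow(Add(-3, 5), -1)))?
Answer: Rational(-2, 1327129) ≈ -1.5070e-6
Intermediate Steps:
k = Rational(-3, 2) (k = Add(-1, Mul(-1, Pow(2, -1))) = Add(-1, Mul(-1, Rational(1, 2))) = Add(-1, Rational(-1, 2)) = Rational(-3, 2) ≈ -1.5000)
Function('r')(w) = Mul(Rational(-33, 2), w) (Function('r')(w) = Mul(Mul(11, Rational(-3, 2)), w) = Mul(Rational(-33, 2), w))
Pow(Add(Function('r')(765), -650942), -1) = Pow(Add(Mul(Rational(-33, 2), 765), -650942), -1) = Pow(Add(Rational(-25245, 2), -650942), -1) = Pow(Rational(-1327129, 2), -1) = Rational(-2, 1327129)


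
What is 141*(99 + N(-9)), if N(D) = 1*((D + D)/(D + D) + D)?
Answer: 12831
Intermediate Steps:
N(D) = 1 + D (N(D) = 1*((2*D)/((2*D)) + D) = 1*((2*D)*(1/(2*D)) + D) = 1*(1 + D) = 1 + D)
141*(99 + N(-9)) = 141*(99 + (1 - 9)) = 141*(99 - 8) = 141*91 = 12831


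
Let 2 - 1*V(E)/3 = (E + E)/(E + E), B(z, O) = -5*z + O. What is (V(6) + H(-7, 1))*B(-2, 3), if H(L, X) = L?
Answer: -52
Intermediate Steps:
B(z, O) = O - 5*z
V(E) = 3 (V(E) = 6 - 3*(E + E)/(E + E) = 6 - 3*2*E/(2*E) = 6 - 3*2*E*1/(2*E) = 6 - 3*1 = 6 - 3 = 3)
(V(6) + H(-7, 1))*B(-2, 3) = (3 - 7)*(3 - 5*(-2)) = -4*(3 + 10) = -4*13 = -52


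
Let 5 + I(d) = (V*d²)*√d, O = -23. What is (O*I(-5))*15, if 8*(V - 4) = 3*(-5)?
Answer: 1725 - 146625*I*√5/8 ≈ 1725.0 - 40983.0*I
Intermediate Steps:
V = 17/8 (V = 4 + (3*(-5))/8 = 4 + (⅛)*(-15) = 4 - 15/8 = 17/8 ≈ 2.1250)
I(d) = -5 + 17*d^(5/2)/8 (I(d) = -5 + (17*d²/8)*√d = -5 + 17*d^(5/2)/8)
(O*I(-5))*15 = -23*(-5 + 17*(-5)^(5/2)/8)*15 = -23*(-5 + 17*(25*I*√5)/8)*15 = -23*(-5 + 425*I*√5/8)*15 = (115 - 9775*I*√5/8)*15 = 1725 - 146625*I*√5/8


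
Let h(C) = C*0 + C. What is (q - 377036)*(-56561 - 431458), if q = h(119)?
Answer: 183942657423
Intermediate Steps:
h(C) = C (h(C) = 0 + C = C)
q = 119
(q - 377036)*(-56561 - 431458) = (119 - 377036)*(-56561 - 431458) = -376917*(-488019) = 183942657423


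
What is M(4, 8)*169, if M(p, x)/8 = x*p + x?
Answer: 54080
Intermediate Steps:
M(p, x) = 8*x + 8*p*x (M(p, x) = 8*(x*p + x) = 8*(p*x + x) = 8*(x + p*x) = 8*x + 8*p*x)
M(4, 8)*169 = (8*8*(1 + 4))*169 = (8*8*5)*169 = 320*169 = 54080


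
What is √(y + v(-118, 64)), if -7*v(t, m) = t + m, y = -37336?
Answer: I*√1829086/7 ≈ 193.21*I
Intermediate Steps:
v(t, m) = -m/7 - t/7 (v(t, m) = -(t + m)/7 = -(m + t)/7 = -m/7 - t/7)
√(y + v(-118, 64)) = √(-37336 + (-⅐*64 - ⅐*(-118))) = √(-37336 + (-64/7 + 118/7)) = √(-37336 + 54/7) = √(-261298/7) = I*√1829086/7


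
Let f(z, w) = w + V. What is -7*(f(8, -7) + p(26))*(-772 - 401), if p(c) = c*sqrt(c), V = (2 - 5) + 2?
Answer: -65688 + 213486*sqrt(26) ≈ 1.0229e+6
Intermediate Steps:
V = -1 (V = -3 + 2 = -1)
f(z, w) = -1 + w (f(z, w) = w - 1 = -1 + w)
p(c) = c**(3/2)
-7*(f(8, -7) + p(26))*(-772 - 401) = -7*((-1 - 7) + 26**(3/2))*(-772 - 401) = -7*(-8 + 26*sqrt(26))*(-1173) = -7*(9384 - 30498*sqrt(26)) = -65688 + 213486*sqrt(26)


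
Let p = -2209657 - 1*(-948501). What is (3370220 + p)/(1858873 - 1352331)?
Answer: 1054532/253271 ≈ 4.1637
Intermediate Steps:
p = -1261156 (p = -2209657 + 948501 = -1261156)
(3370220 + p)/(1858873 - 1352331) = (3370220 - 1261156)/(1858873 - 1352331) = 2109064/506542 = 2109064*(1/506542) = 1054532/253271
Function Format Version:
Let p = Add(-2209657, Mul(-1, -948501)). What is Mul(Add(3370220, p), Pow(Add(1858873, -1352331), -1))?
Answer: Rational(1054532, 253271) ≈ 4.1637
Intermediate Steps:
p = -1261156 (p = Add(-2209657, 948501) = -1261156)
Mul(Add(3370220, p), Pow(Add(1858873, -1352331), -1)) = Mul(Add(3370220, -1261156), Pow(Add(1858873, -1352331), -1)) = Mul(2109064, Pow(506542, -1)) = Mul(2109064, Rational(1, 506542)) = Rational(1054532, 253271)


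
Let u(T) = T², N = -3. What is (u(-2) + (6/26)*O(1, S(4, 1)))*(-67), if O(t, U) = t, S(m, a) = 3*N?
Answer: -3685/13 ≈ -283.46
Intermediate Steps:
S(m, a) = -9 (S(m, a) = 3*(-3) = -9)
(u(-2) + (6/26)*O(1, S(4, 1)))*(-67) = ((-2)² + (6/26)*1)*(-67) = (4 + (6*(1/26))*1)*(-67) = (4 + (3/13)*1)*(-67) = (4 + 3/13)*(-67) = (55/13)*(-67) = -3685/13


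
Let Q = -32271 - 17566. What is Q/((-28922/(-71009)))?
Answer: -3538875533/28922 ≈ -1.2236e+5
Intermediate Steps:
Q = -49837
Q/((-28922/(-71009))) = -49837/((-28922/(-71009))) = -49837/((-28922*(-1/71009))) = -49837/28922/71009 = -49837*71009/28922 = -3538875533/28922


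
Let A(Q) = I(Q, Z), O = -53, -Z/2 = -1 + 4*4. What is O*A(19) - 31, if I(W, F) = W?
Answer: -1038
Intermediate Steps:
Z = -30 (Z = -2*(-1 + 4*4) = -2*(-1 + 16) = -2*15 = -30)
A(Q) = Q
O*A(19) - 31 = -53*19 - 31 = -1007 - 31 = -1038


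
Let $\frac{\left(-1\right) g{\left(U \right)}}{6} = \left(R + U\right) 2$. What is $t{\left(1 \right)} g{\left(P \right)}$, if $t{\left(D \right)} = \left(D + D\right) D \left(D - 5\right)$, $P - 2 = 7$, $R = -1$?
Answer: $768$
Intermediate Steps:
$P = 9$ ($P = 2 + 7 = 9$)
$t{\left(D \right)} = 2 D^{2} \left(-5 + D\right)$ ($t{\left(D \right)} = 2 D D \left(-5 + D\right) = 2 D^{2} \left(-5 + D\right)$)
$g{\left(U \right)} = 12 - 12 U$ ($g{\left(U \right)} = - 6 \left(-1 + U\right) 2 = - 6 \left(-2 + 2 U\right) = 12 - 12 U$)
$t{\left(1 \right)} g{\left(P \right)} = 2 \cdot 1^{2} \left(-5 + 1\right) \left(12 - 108\right) = 2 \cdot 1 \left(-4\right) \left(12 - 108\right) = \left(-8\right) \left(-96\right) = 768$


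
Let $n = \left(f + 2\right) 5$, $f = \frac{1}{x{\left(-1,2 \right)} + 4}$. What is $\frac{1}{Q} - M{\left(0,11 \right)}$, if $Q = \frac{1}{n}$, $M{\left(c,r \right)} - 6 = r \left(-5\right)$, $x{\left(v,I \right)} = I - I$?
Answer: $\frac{241}{4} \approx 60.25$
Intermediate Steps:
$x{\left(v,I \right)} = 0$
$f = \frac{1}{4}$ ($f = \frac{1}{0 + 4} = \frac{1}{4} \approx 0.25$)
$M{\left(c,r \right)} = 6 - 5 r$ ($M{\left(c,r \right)} = 6 + r \left(-5\right) = 6 - 5 r$)
$n = \frac{45}{4}$ ($n = \left(\frac{1}{4} + 2\right) 5 = \frac{9}{4} \cdot 5 = \frac{45}{4} \approx 11.25$)
$Q = \frac{4}{45}$ ($Q = \frac{1}{\frac{45}{4}} = \frac{4}{45} \approx 0.088889$)
$\frac{1}{Q} - M{\left(0,11 \right)} = \frac{1}{\frac{4}{45}} - \left(6 - 55\right) = \frac{45}{4} - \left(6 - 55\right) = \frac{45}{4} - -49 = \frac{45}{4} + 49 = \frac{241}{4}$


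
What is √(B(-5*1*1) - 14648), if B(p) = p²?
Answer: I*√14623 ≈ 120.93*I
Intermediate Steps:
√(B(-5*1*1) - 14648) = √((-5*1*1)² - 14648) = √((-5*1)² - 14648) = √((-5)² - 14648) = √(25 - 14648) = √(-14623) = I*√14623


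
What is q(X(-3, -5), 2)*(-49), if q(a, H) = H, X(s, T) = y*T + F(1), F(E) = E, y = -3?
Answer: -98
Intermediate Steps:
X(s, T) = 1 - 3*T (X(s, T) = -3*T + 1 = 1 - 3*T)
q(X(-3, -5), 2)*(-49) = 2*(-49) = -98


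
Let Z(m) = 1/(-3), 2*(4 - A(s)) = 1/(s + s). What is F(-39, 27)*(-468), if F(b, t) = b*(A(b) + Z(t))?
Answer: 67041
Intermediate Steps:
A(s) = 4 - 1/(4*s) (A(s) = 4 - 1/(2*(s + s)) = 4 - 1/(2*s)/2 = 4 - 1/(4*s))
Z(m) = -⅓
F(b, t) = b*(11/3 - 1/(4*b)) (F(b, t) = b*((4 - 1/(4*b)) - ⅓) = b*(11/3 - 1/(4*b)))
F(-39, 27)*(-468) = (-¼ + (11/3)*(-39))*(-468) = (-¼ - 143)*(-468) = -573/4*(-468) = 67041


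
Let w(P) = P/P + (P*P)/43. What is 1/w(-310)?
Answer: 43/96143 ≈ 0.00044725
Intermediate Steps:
w(P) = 1 + P**2/43 (w(P) = 1 + P**2*(1/43) = 1 + P**2/43)
1/w(-310) = 1/(1 + (1/43)*(-310)**2) = 1/(1 + (1/43)*96100) = 1/(1 + 96100/43) = 1/(96143/43) = 43/96143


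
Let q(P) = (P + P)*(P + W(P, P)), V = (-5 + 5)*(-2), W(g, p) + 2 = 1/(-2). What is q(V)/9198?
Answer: 0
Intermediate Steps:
W(g, p) = -5/2 (W(g, p) = -2 + 1/(-2) = -2 - ½ = -5/2)
V = 0 (V = 0*(-2) = 0)
q(P) = 2*P*(-5/2 + P) (q(P) = (P + P)*(P - 5/2) = (2*P)*(-5/2 + P) = 2*P*(-5/2 + P))
q(V)/9198 = (0*(-5 + 2*0))/9198 = (0*(-5 + 0))*(1/9198) = (0*(-5))*(1/9198) = 0*(1/9198) = 0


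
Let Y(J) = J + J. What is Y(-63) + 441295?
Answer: 441169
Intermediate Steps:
Y(J) = 2*J
Y(-63) + 441295 = 2*(-63) + 441295 = -126 + 441295 = 441169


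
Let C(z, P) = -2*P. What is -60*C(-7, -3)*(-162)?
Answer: 58320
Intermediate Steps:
-60*C(-7, -3)*(-162) = -(-120)*(-3)*(-162) = -60*6*(-162) = -360*(-162) = 58320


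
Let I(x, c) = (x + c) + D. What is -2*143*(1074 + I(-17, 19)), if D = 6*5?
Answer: -316316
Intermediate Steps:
D = 30
I(x, c) = 30 + c + x (I(x, c) = (x + c) + 30 = (c + x) + 30 = 30 + c + x)
-2*143*(1074 + I(-17, 19)) = -2*143*(1074 + (30 + 19 - 17)) = -286*(1074 + 32) = -286*1106 = -1*316316 = -316316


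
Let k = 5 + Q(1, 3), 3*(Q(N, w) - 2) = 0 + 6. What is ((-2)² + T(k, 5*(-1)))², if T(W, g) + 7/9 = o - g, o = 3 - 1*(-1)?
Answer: 12100/81 ≈ 149.38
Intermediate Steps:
o = 4 (o = 3 + 1 = 4)
Q(N, w) = 4 (Q(N, w) = 2 + (0 + 6)/3 = 2 + (⅓)*6 = 2 + 2 = 4)
k = 9 (k = 5 + 4 = 9)
T(W, g) = 29/9 - g (T(W, g) = -7/9 + (4 - g) = 29/9 - g)
((-2)² + T(k, 5*(-1)))² = ((-2)² + (29/9 - 5*(-1)))² = (4 + (29/9 - 1*(-5)))² = (4 + (29/9 + 5))² = (4 + 74/9)² = (110/9)² = 12100/81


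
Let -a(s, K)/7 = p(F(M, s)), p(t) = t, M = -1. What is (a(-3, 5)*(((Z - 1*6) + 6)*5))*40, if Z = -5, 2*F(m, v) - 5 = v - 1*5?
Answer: -10500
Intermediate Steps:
F(m, v) = v/2 (F(m, v) = 5/2 + (v - 1*5)/2 = 5/2 + (v - 5)/2 = 5/2 + (-5 + v)/2 = 5/2 + (-5/2 + v/2) = v/2)
a(s, K) = -7*s/2
(a(-3, 5)*(((Z - 1*6) + 6)*5))*40 = ((-7/2*(-3))*(((-5 - 1*6) + 6)*5))*40 = (21*(((-5 - 6) + 6)*5)/2)*40 = (21*((-11 + 6)*5)/2)*40 = (21*(-5*5)/2)*40 = ((21/2)*(-25))*40 = -525/2*40 = -10500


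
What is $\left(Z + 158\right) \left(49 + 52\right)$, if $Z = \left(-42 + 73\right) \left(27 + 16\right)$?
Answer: $150591$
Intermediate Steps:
$Z = 1333$ ($Z = 31 \cdot 43 = 1333$)
$\left(Z + 158\right) \left(49 + 52\right) = \left(1333 + 158\right) \left(49 + 52\right) = 1491 \cdot 101 = 150591$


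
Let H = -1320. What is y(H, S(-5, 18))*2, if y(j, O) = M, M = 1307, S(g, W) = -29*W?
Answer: 2614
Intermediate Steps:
y(j, O) = 1307
y(H, S(-5, 18))*2 = 1307*2 = 2614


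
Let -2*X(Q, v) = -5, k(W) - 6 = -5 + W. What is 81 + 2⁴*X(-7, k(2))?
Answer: 121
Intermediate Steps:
k(W) = 1 + W (k(W) = 6 + (-5 + W) = 1 + W)
X(Q, v) = 5/2 (X(Q, v) = -½*(-5) = 5/2)
81 + 2⁴*X(-7, k(2)) = 81 + 2⁴*(5/2) = 81 + 16*(5/2) = 81 + 40 = 121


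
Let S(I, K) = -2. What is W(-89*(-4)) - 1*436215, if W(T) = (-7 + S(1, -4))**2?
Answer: -436134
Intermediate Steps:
W(T) = 81 (W(T) = (-7 - 2)**2 = (-9)**2 = 81)
W(-89*(-4)) - 1*436215 = 81 - 1*436215 = 81 - 436215 = -436134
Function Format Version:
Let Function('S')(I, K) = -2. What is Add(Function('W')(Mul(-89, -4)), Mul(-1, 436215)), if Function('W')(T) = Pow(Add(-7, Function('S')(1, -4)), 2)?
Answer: -436134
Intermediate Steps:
Function('W')(T) = 81 (Function('W')(T) = Pow(Add(-7, -2), 2) = Pow(-9, 2) = 81)
Add(Function('W')(Mul(-89, -4)), Mul(-1, 436215)) = Add(81, Mul(-1, 436215)) = Add(81, -436215) = -436134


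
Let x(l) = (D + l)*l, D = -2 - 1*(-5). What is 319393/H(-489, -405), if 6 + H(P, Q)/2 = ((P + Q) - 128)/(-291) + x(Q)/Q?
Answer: -92943363/235412 ≈ -394.81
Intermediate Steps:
D = 3 (D = -2 + 5 = 3)
x(l) = l*(3 + l) (x(l) = (3 + l)*l = l*(3 + l))
H(P, Q) = -1490/291 - 2*P/291 + 580*Q/291 (H(P, Q) = -12 + 2*(((P + Q) - 128)/(-291) + (Q*(3 + Q))/Q) = -12 + 2*((-128 + P + Q)*(-1/291) + (3 + Q)) = -12 + 2*((128/291 - P/291 - Q/291) + (3 + Q)) = -12 + 2*(1001/291 - P/291 + 290*Q/291) = -12 + (2002/291 - 2*P/291 + 580*Q/291) = -1490/291 - 2*P/291 + 580*Q/291)
319393/H(-489, -405) = 319393/(-1490/291 - 2/291*(-489) + (580/291)*(-405)) = 319393/(-1490/291 + 326/97 - 78300/97) = 319393/(-235412/291) = 319393*(-291/235412) = -92943363/235412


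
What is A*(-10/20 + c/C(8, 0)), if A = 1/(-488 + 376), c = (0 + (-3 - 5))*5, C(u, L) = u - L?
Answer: 11/224 ≈ 0.049107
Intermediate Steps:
c = -40 (c = (0 - 8)*5 = -8*5 = -40)
A = -1/112 (A = 1/(-112) = -1/112 ≈ -0.0089286)
A*(-10/20 + c/C(8, 0)) = -(-10/20 - 40/(8 - 1*0))/112 = -(-10*1/20 - 40/(8 + 0))/112 = -(-1/2 - 40/8)/112 = -(-1/2 - 40*1/8)/112 = -(-1/2 - 5)/112 = -1/112*(-11/2) = 11/224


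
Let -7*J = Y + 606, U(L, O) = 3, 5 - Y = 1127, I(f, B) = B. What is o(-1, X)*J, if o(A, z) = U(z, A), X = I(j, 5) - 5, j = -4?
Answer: 1548/7 ≈ 221.14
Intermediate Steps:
Y = -1122 (Y = 5 - 1*1127 = 5 - 1127 = -1122)
X = 0 (X = 5 - 5 = 0)
J = 516/7 (J = -(-1122 + 606)/7 = -⅐*(-516) = 516/7 ≈ 73.714)
o(A, z) = 3
o(-1, X)*J = 3*(516/7) = 1548/7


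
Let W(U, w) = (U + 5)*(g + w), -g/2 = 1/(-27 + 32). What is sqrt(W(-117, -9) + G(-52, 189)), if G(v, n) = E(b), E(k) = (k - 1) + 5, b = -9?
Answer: 13*sqrt(155)/5 ≈ 32.370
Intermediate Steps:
E(k) = 4 + k (E(k) = (-1 + k) + 5 = 4 + k)
G(v, n) = -5 (G(v, n) = 4 - 9 = -5)
g = -2/5 (g = -2/(-27 + 32) = -2/5 ≈ -0.40000)
W(U, w) = (5 + U)*(-2/5 + w) (W(U, w) = (U + 5)*(-2/5 + w) = (5 + U)*(-2/5 + w))
sqrt(W(-117, -9) + G(-52, 189)) = sqrt((-2 + 5*(-9) - 2/5*(-117) - 117*(-9)) - 5) = sqrt((-2 - 45 + 234/5 + 1053) - 5) = sqrt(5264/5 - 5) = sqrt(5239/5) = 13*sqrt(155)/5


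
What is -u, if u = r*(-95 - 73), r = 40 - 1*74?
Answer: -5712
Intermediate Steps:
r = -34 (r = 40 - 74 = -34)
u = 5712 (u = -34*(-95 - 73) = -34*(-168) = 5712)
-u = -1*5712 = -5712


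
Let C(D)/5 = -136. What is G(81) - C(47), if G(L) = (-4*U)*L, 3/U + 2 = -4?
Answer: 842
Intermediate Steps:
U = -½ (U = 3/(-2 - 4) = 3/(-6) = 3*(-⅙) = -½ ≈ -0.50000)
C(D) = -680 (C(D) = 5*(-136) = -680)
G(L) = 2*L (G(L) = (-4*(-½))*L = 2*L)
G(81) - C(47) = 2*81 - 1*(-680) = 162 + 680 = 842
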